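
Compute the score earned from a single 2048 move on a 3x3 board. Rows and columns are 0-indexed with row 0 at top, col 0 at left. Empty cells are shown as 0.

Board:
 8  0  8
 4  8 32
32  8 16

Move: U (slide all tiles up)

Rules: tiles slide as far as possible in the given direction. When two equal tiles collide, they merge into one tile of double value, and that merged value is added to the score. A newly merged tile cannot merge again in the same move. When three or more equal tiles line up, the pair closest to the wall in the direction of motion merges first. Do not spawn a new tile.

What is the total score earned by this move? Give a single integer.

Answer: 16

Derivation:
Slide up:
col 0: [8, 4, 32] -> [8, 4, 32]  score +0 (running 0)
col 1: [0, 8, 8] -> [16, 0, 0]  score +16 (running 16)
col 2: [8, 32, 16] -> [8, 32, 16]  score +0 (running 16)
Board after move:
 8 16  8
 4  0 32
32  0 16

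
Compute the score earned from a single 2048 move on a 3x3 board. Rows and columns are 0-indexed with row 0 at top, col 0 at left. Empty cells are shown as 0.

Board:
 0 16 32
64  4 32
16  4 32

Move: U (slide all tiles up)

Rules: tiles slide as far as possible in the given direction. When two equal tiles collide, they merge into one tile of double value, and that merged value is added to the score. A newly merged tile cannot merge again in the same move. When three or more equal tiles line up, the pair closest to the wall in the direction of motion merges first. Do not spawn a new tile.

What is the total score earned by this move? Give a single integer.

Answer: 72

Derivation:
Slide up:
col 0: [0, 64, 16] -> [64, 16, 0]  score +0 (running 0)
col 1: [16, 4, 4] -> [16, 8, 0]  score +8 (running 8)
col 2: [32, 32, 32] -> [64, 32, 0]  score +64 (running 72)
Board after move:
64 16 64
16  8 32
 0  0  0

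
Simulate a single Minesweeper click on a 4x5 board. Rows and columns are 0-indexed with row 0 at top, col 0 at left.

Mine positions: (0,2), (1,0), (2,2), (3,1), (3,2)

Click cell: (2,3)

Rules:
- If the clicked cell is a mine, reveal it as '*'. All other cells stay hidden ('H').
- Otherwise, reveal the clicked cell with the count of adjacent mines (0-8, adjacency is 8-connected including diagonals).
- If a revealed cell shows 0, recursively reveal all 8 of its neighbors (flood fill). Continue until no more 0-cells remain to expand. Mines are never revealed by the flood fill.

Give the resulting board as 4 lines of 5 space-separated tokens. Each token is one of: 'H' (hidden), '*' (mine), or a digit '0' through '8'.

H H H H H
H H H H H
H H H 2 H
H H H H H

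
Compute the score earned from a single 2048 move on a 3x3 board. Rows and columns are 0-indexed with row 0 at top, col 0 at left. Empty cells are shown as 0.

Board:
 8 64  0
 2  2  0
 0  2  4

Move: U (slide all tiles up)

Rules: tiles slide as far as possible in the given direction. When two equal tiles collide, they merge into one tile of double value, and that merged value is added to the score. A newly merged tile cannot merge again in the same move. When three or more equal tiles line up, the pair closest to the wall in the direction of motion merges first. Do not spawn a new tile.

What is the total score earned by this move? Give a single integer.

Slide up:
col 0: [8, 2, 0] -> [8, 2, 0]  score +0 (running 0)
col 1: [64, 2, 2] -> [64, 4, 0]  score +4 (running 4)
col 2: [0, 0, 4] -> [4, 0, 0]  score +0 (running 4)
Board after move:
 8 64  4
 2  4  0
 0  0  0

Answer: 4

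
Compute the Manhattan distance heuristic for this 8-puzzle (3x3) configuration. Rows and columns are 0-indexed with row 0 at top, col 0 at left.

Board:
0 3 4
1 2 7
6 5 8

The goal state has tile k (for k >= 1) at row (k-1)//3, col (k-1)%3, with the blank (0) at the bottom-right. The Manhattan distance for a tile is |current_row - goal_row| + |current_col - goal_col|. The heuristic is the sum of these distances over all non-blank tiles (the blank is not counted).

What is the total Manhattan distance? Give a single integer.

Tile 3: (0,1)->(0,2) = 1
Tile 4: (0,2)->(1,0) = 3
Tile 1: (1,0)->(0,0) = 1
Tile 2: (1,1)->(0,1) = 1
Tile 7: (1,2)->(2,0) = 3
Tile 6: (2,0)->(1,2) = 3
Tile 5: (2,1)->(1,1) = 1
Tile 8: (2,2)->(2,1) = 1
Sum: 1 + 3 + 1 + 1 + 3 + 3 + 1 + 1 = 14

Answer: 14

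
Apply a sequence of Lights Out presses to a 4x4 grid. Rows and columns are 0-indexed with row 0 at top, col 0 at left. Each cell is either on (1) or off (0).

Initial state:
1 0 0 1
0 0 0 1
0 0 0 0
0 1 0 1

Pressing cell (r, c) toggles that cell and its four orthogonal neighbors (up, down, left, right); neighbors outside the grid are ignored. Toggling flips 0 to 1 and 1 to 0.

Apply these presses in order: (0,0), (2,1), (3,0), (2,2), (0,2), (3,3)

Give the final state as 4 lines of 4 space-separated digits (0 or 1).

After press 1 at (0,0):
0 1 0 1
1 0 0 1
0 0 0 0
0 1 0 1

After press 2 at (2,1):
0 1 0 1
1 1 0 1
1 1 1 0
0 0 0 1

After press 3 at (3,0):
0 1 0 1
1 1 0 1
0 1 1 0
1 1 0 1

After press 4 at (2,2):
0 1 0 1
1 1 1 1
0 0 0 1
1 1 1 1

After press 5 at (0,2):
0 0 1 0
1 1 0 1
0 0 0 1
1 1 1 1

After press 6 at (3,3):
0 0 1 0
1 1 0 1
0 0 0 0
1 1 0 0

Answer: 0 0 1 0
1 1 0 1
0 0 0 0
1 1 0 0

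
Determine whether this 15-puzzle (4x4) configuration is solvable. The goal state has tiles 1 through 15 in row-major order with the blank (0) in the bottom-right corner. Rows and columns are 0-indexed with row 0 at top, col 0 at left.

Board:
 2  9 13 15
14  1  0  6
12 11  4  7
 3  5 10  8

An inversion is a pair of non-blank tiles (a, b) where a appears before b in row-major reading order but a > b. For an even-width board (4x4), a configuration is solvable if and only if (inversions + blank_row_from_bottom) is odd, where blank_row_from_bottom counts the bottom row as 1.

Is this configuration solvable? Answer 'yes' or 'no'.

Inversions: 59
Blank is in row 1 (0-indexed from top), which is row 3 counting from the bottom (bottom = 1).
59 + 3 = 62, which is even, so the puzzle is not solvable.

Answer: no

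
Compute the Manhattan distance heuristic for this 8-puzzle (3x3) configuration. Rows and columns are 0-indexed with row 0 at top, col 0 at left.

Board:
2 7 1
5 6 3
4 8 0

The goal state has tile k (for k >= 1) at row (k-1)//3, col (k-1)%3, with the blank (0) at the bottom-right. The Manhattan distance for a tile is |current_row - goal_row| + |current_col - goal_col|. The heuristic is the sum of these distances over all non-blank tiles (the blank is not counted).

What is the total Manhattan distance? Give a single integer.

Tile 2: (0,0)->(0,1) = 1
Tile 7: (0,1)->(2,0) = 3
Tile 1: (0,2)->(0,0) = 2
Tile 5: (1,0)->(1,1) = 1
Tile 6: (1,1)->(1,2) = 1
Tile 3: (1,2)->(0,2) = 1
Tile 4: (2,0)->(1,0) = 1
Tile 8: (2,1)->(2,1) = 0
Sum: 1 + 3 + 2 + 1 + 1 + 1 + 1 + 0 = 10

Answer: 10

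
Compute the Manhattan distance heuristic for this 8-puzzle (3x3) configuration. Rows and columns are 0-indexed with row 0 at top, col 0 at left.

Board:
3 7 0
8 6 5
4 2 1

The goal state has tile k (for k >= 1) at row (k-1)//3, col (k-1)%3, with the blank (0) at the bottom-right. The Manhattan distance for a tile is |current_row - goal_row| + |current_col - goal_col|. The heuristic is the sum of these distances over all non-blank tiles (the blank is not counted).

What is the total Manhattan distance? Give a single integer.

Tile 3: (0,0)->(0,2) = 2
Tile 7: (0,1)->(2,0) = 3
Tile 8: (1,0)->(2,1) = 2
Tile 6: (1,1)->(1,2) = 1
Tile 5: (1,2)->(1,1) = 1
Tile 4: (2,0)->(1,0) = 1
Tile 2: (2,1)->(0,1) = 2
Tile 1: (2,2)->(0,0) = 4
Sum: 2 + 3 + 2 + 1 + 1 + 1 + 2 + 4 = 16

Answer: 16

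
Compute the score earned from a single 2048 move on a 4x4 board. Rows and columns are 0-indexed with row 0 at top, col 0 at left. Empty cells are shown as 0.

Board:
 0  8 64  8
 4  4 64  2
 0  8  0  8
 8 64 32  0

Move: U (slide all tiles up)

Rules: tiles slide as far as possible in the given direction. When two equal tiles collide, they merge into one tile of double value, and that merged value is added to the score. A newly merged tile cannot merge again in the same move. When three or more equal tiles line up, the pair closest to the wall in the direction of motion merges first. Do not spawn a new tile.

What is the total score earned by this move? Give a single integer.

Answer: 128

Derivation:
Slide up:
col 0: [0, 4, 0, 8] -> [4, 8, 0, 0]  score +0 (running 0)
col 1: [8, 4, 8, 64] -> [8, 4, 8, 64]  score +0 (running 0)
col 2: [64, 64, 0, 32] -> [128, 32, 0, 0]  score +128 (running 128)
col 3: [8, 2, 8, 0] -> [8, 2, 8, 0]  score +0 (running 128)
Board after move:
  4   8 128   8
  8   4  32   2
  0   8   0   8
  0  64   0   0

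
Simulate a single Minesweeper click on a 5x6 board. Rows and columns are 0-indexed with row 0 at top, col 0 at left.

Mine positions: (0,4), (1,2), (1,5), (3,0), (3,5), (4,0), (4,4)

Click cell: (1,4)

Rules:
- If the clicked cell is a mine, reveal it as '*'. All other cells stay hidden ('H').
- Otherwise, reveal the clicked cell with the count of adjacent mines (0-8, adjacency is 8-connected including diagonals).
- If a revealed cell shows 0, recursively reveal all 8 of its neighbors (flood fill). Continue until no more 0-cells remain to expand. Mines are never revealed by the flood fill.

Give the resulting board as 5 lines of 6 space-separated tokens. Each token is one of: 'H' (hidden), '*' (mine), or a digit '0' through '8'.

H H H H H H
H H H H 2 H
H H H H H H
H H H H H H
H H H H H H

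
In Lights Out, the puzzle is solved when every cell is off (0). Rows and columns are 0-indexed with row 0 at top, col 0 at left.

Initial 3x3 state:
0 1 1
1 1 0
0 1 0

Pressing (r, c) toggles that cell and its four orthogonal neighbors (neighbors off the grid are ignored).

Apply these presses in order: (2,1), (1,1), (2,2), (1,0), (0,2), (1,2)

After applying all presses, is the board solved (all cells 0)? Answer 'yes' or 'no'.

Answer: no

Derivation:
After press 1 at (2,1):
0 1 1
1 0 0
1 0 1

After press 2 at (1,1):
0 0 1
0 1 1
1 1 1

After press 3 at (2,2):
0 0 1
0 1 0
1 0 0

After press 4 at (1,0):
1 0 1
1 0 0
0 0 0

After press 5 at (0,2):
1 1 0
1 0 1
0 0 0

After press 6 at (1,2):
1 1 1
1 1 0
0 0 1

Lights still on: 6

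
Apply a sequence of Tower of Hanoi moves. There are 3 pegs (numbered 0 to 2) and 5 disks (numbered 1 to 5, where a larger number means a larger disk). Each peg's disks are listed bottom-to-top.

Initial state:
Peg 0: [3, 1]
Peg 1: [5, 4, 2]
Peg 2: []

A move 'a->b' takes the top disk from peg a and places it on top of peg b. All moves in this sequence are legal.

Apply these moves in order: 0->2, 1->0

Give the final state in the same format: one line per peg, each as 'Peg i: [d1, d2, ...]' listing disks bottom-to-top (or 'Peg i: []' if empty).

After move 1 (0->2):
Peg 0: [3]
Peg 1: [5, 4, 2]
Peg 2: [1]

After move 2 (1->0):
Peg 0: [3, 2]
Peg 1: [5, 4]
Peg 2: [1]

Answer: Peg 0: [3, 2]
Peg 1: [5, 4]
Peg 2: [1]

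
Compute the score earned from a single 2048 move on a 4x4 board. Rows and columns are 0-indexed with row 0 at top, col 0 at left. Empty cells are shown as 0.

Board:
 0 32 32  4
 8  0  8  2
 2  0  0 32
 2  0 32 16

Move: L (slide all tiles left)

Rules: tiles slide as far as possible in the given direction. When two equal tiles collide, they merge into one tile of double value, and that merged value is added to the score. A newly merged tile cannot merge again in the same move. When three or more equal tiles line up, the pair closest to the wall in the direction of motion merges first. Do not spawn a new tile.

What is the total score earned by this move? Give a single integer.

Answer: 80

Derivation:
Slide left:
row 0: [0, 32, 32, 4] -> [64, 4, 0, 0]  score +64 (running 64)
row 1: [8, 0, 8, 2] -> [16, 2, 0, 0]  score +16 (running 80)
row 2: [2, 0, 0, 32] -> [2, 32, 0, 0]  score +0 (running 80)
row 3: [2, 0, 32, 16] -> [2, 32, 16, 0]  score +0 (running 80)
Board after move:
64  4  0  0
16  2  0  0
 2 32  0  0
 2 32 16  0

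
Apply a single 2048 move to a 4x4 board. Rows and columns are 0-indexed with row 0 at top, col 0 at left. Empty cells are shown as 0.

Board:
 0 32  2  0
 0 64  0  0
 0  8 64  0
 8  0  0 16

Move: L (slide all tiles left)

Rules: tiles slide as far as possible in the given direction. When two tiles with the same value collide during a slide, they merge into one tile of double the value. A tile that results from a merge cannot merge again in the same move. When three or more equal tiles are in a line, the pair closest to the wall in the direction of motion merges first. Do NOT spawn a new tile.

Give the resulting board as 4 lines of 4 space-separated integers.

Answer: 32  2  0  0
64  0  0  0
 8 64  0  0
 8 16  0  0

Derivation:
Slide left:
row 0: [0, 32, 2, 0] -> [32, 2, 0, 0]
row 1: [0, 64, 0, 0] -> [64, 0, 0, 0]
row 2: [0, 8, 64, 0] -> [8, 64, 0, 0]
row 3: [8, 0, 0, 16] -> [8, 16, 0, 0]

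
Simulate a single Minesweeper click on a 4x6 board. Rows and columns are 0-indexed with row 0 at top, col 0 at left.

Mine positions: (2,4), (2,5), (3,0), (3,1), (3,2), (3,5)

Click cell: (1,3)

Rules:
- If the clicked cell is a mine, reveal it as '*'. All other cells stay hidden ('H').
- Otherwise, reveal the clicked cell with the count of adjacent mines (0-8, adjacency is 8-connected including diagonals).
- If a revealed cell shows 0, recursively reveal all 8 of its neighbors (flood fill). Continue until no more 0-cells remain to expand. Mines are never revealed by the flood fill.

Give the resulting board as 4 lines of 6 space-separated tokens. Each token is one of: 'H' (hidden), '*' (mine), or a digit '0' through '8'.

H H H H H H
H H H 1 H H
H H H H H H
H H H H H H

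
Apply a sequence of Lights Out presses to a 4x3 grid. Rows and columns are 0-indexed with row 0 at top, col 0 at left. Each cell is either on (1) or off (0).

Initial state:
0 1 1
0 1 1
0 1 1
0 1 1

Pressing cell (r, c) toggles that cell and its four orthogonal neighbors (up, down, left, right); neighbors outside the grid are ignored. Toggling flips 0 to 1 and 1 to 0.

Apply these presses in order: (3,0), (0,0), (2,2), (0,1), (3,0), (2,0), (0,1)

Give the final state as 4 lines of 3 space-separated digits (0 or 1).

After press 1 at (3,0):
0 1 1
0 1 1
1 1 1
1 0 1

After press 2 at (0,0):
1 0 1
1 1 1
1 1 1
1 0 1

After press 3 at (2,2):
1 0 1
1 1 0
1 0 0
1 0 0

After press 4 at (0,1):
0 1 0
1 0 0
1 0 0
1 0 0

After press 5 at (3,0):
0 1 0
1 0 0
0 0 0
0 1 0

After press 6 at (2,0):
0 1 0
0 0 0
1 1 0
1 1 0

After press 7 at (0,1):
1 0 1
0 1 0
1 1 0
1 1 0

Answer: 1 0 1
0 1 0
1 1 0
1 1 0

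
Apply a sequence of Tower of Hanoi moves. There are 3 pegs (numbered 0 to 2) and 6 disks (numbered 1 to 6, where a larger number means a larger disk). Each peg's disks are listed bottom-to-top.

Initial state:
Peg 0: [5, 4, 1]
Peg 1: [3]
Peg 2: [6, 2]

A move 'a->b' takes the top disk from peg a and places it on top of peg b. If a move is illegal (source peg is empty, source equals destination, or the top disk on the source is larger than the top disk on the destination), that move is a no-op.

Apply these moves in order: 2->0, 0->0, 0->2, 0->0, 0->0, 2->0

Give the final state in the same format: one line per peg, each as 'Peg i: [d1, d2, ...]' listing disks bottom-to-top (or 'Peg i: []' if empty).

After move 1 (2->0):
Peg 0: [5, 4, 1]
Peg 1: [3]
Peg 2: [6, 2]

After move 2 (0->0):
Peg 0: [5, 4, 1]
Peg 1: [3]
Peg 2: [6, 2]

After move 3 (0->2):
Peg 0: [5, 4]
Peg 1: [3]
Peg 2: [6, 2, 1]

After move 4 (0->0):
Peg 0: [5, 4]
Peg 1: [3]
Peg 2: [6, 2, 1]

After move 5 (0->0):
Peg 0: [5, 4]
Peg 1: [3]
Peg 2: [6, 2, 1]

After move 6 (2->0):
Peg 0: [5, 4, 1]
Peg 1: [3]
Peg 2: [6, 2]

Answer: Peg 0: [5, 4, 1]
Peg 1: [3]
Peg 2: [6, 2]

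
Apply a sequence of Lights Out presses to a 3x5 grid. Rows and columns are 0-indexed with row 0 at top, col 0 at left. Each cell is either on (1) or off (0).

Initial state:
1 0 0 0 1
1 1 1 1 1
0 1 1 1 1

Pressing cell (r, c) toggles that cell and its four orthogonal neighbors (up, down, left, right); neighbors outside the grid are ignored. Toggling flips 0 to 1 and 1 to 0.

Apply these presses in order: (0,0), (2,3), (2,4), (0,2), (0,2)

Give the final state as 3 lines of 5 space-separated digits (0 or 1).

After press 1 at (0,0):
0 1 0 0 1
0 1 1 1 1
0 1 1 1 1

After press 2 at (2,3):
0 1 0 0 1
0 1 1 0 1
0 1 0 0 0

After press 3 at (2,4):
0 1 0 0 1
0 1 1 0 0
0 1 0 1 1

After press 4 at (0,2):
0 0 1 1 1
0 1 0 0 0
0 1 0 1 1

After press 5 at (0,2):
0 1 0 0 1
0 1 1 0 0
0 1 0 1 1

Answer: 0 1 0 0 1
0 1 1 0 0
0 1 0 1 1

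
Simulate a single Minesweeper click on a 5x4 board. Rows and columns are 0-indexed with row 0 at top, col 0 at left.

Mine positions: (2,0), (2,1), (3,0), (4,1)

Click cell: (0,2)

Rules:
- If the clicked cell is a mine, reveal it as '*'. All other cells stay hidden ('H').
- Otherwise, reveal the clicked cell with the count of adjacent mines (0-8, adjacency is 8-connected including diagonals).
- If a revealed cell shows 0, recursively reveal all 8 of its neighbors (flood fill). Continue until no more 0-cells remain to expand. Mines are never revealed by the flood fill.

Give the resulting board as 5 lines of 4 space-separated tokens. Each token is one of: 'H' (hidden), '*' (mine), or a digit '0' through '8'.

0 0 0 0
2 2 1 0
H H 1 0
H H 2 0
H H 1 0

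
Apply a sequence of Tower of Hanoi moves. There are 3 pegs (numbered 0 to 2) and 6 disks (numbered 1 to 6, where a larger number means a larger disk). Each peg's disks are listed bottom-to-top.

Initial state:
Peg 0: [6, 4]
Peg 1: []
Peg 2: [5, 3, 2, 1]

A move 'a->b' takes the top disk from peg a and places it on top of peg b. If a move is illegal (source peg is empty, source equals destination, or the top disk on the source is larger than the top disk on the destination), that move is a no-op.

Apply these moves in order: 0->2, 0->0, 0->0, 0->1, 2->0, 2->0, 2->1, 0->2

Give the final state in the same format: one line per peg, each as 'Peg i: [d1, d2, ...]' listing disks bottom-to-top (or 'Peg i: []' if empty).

Answer: Peg 0: [6]
Peg 1: [4, 2]
Peg 2: [5, 3, 1]

Derivation:
After move 1 (0->2):
Peg 0: [6, 4]
Peg 1: []
Peg 2: [5, 3, 2, 1]

After move 2 (0->0):
Peg 0: [6, 4]
Peg 1: []
Peg 2: [5, 3, 2, 1]

After move 3 (0->0):
Peg 0: [6, 4]
Peg 1: []
Peg 2: [5, 3, 2, 1]

After move 4 (0->1):
Peg 0: [6]
Peg 1: [4]
Peg 2: [5, 3, 2, 1]

After move 5 (2->0):
Peg 0: [6, 1]
Peg 1: [4]
Peg 2: [5, 3, 2]

After move 6 (2->0):
Peg 0: [6, 1]
Peg 1: [4]
Peg 2: [5, 3, 2]

After move 7 (2->1):
Peg 0: [6, 1]
Peg 1: [4, 2]
Peg 2: [5, 3]

After move 8 (0->2):
Peg 0: [6]
Peg 1: [4, 2]
Peg 2: [5, 3, 1]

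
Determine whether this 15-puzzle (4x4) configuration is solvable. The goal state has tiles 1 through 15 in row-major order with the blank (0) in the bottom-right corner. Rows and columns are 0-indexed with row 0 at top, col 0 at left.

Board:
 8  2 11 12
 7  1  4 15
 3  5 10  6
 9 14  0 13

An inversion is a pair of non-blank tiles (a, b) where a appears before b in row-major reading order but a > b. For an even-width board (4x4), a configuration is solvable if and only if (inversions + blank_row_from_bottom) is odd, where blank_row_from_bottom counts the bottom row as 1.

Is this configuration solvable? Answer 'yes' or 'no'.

Inversions: 40
Blank is in row 3 (0-indexed from top), which is row 1 counting from the bottom (bottom = 1).
40 + 1 = 41, which is odd, so the puzzle is solvable.

Answer: yes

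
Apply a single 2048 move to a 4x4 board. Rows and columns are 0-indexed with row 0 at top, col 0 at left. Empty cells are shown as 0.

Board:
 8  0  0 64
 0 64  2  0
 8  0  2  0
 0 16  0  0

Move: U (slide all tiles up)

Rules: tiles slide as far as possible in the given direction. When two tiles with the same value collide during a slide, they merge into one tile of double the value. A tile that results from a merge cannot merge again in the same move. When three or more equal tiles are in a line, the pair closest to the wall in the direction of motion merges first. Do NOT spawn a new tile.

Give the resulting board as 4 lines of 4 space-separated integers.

Answer: 16 64  4 64
 0 16  0  0
 0  0  0  0
 0  0  0  0

Derivation:
Slide up:
col 0: [8, 0, 8, 0] -> [16, 0, 0, 0]
col 1: [0, 64, 0, 16] -> [64, 16, 0, 0]
col 2: [0, 2, 2, 0] -> [4, 0, 0, 0]
col 3: [64, 0, 0, 0] -> [64, 0, 0, 0]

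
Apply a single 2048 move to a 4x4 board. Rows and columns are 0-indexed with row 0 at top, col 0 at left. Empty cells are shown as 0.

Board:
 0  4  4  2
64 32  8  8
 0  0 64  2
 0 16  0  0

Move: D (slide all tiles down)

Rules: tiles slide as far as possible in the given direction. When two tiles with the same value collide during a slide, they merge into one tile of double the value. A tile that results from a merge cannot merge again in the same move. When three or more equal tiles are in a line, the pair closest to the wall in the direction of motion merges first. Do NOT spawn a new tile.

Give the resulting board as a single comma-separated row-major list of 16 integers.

Slide down:
col 0: [0, 64, 0, 0] -> [0, 0, 0, 64]
col 1: [4, 32, 0, 16] -> [0, 4, 32, 16]
col 2: [4, 8, 64, 0] -> [0, 4, 8, 64]
col 3: [2, 8, 2, 0] -> [0, 2, 8, 2]

Answer: 0, 0, 0, 0, 0, 4, 4, 2, 0, 32, 8, 8, 64, 16, 64, 2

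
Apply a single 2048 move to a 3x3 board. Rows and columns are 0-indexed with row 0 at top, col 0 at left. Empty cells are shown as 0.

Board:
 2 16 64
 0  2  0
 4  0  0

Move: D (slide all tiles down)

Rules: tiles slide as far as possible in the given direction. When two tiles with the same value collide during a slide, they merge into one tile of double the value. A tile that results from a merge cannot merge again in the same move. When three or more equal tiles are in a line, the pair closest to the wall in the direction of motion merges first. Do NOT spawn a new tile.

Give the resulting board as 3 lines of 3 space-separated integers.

Slide down:
col 0: [2, 0, 4] -> [0, 2, 4]
col 1: [16, 2, 0] -> [0, 16, 2]
col 2: [64, 0, 0] -> [0, 0, 64]

Answer:  0  0  0
 2 16  0
 4  2 64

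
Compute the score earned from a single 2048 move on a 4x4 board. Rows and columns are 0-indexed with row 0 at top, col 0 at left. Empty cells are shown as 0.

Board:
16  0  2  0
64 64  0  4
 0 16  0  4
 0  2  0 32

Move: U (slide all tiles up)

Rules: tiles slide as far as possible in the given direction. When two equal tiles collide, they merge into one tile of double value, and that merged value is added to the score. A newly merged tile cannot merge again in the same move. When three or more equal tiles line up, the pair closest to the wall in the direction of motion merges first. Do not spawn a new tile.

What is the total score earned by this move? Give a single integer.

Slide up:
col 0: [16, 64, 0, 0] -> [16, 64, 0, 0]  score +0 (running 0)
col 1: [0, 64, 16, 2] -> [64, 16, 2, 0]  score +0 (running 0)
col 2: [2, 0, 0, 0] -> [2, 0, 0, 0]  score +0 (running 0)
col 3: [0, 4, 4, 32] -> [8, 32, 0, 0]  score +8 (running 8)
Board after move:
16 64  2  8
64 16  0 32
 0  2  0  0
 0  0  0  0

Answer: 8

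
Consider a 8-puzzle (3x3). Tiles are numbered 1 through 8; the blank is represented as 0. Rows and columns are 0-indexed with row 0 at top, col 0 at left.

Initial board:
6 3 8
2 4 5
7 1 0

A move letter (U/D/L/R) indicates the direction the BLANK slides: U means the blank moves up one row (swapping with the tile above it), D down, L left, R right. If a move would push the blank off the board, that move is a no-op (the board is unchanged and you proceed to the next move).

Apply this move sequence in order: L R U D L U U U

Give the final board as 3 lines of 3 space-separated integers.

After move 1 (L):
6 3 8
2 4 5
7 0 1

After move 2 (R):
6 3 8
2 4 5
7 1 0

After move 3 (U):
6 3 8
2 4 0
7 1 5

After move 4 (D):
6 3 8
2 4 5
7 1 0

After move 5 (L):
6 3 8
2 4 5
7 0 1

After move 6 (U):
6 3 8
2 0 5
7 4 1

After move 7 (U):
6 0 8
2 3 5
7 4 1

After move 8 (U):
6 0 8
2 3 5
7 4 1

Answer: 6 0 8
2 3 5
7 4 1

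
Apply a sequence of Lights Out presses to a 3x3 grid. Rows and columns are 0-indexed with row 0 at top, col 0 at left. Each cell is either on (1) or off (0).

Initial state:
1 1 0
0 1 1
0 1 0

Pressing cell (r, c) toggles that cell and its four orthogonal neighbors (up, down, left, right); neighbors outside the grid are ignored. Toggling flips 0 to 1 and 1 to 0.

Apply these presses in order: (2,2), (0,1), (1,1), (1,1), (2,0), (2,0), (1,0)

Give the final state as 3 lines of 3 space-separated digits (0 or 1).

After press 1 at (2,2):
1 1 0
0 1 0
0 0 1

After press 2 at (0,1):
0 0 1
0 0 0
0 0 1

After press 3 at (1,1):
0 1 1
1 1 1
0 1 1

After press 4 at (1,1):
0 0 1
0 0 0
0 0 1

After press 5 at (2,0):
0 0 1
1 0 0
1 1 1

After press 6 at (2,0):
0 0 1
0 0 0
0 0 1

After press 7 at (1,0):
1 0 1
1 1 0
1 0 1

Answer: 1 0 1
1 1 0
1 0 1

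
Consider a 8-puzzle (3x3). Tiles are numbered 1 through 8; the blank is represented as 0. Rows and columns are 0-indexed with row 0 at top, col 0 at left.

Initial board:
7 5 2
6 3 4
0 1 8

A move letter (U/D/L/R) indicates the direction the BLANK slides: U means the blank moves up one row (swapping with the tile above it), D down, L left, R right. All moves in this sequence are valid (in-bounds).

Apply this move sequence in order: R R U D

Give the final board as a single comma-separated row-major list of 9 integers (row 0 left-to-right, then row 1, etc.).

After move 1 (R):
7 5 2
6 3 4
1 0 8

After move 2 (R):
7 5 2
6 3 4
1 8 0

After move 3 (U):
7 5 2
6 3 0
1 8 4

After move 4 (D):
7 5 2
6 3 4
1 8 0

Answer: 7, 5, 2, 6, 3, 4, 1, 8, 0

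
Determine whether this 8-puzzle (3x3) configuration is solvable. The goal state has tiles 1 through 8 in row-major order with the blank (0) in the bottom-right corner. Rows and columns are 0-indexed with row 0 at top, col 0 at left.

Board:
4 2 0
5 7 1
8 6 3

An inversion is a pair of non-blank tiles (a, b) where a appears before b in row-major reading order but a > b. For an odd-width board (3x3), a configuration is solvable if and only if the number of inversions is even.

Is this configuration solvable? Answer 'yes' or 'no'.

Answer: yes

Derivation:
Inversions (pairs i<j in row-major order where tile[i] > tile[j] > 0): 12
12 is even, so the puzzle is solvable.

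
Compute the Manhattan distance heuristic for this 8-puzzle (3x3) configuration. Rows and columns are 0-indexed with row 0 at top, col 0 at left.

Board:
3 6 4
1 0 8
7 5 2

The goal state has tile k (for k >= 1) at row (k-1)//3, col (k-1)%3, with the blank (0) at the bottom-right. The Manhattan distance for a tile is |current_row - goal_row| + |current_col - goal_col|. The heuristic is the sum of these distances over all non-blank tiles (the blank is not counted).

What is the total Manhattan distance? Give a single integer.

Answer: 14

Derivation:
Tile 3: at (0,0), goal (0,2), distance |0-0|+|0-2| = 2
Tile 6: at (0,1), goal (1,2), distance |0-1|+|1-2| = 2
Tile 4: at (0,2), goal (1,0), distance |0-1|+|2-0| = 3
Tile 1: at (1,0), goal (0,0), distance |1-0|+|0-0| = 1
Tile 8: at (1,2), goal (2,1), distance |1-2|+|2-1| = 2
Tile 7: at (2,0), goal (2,0), distance |2-2|+|0-0| = 0
Tile 5: at (2,1), goal (1,1), distance |2-1|+|1-1| = 1
Tile 2: at (2,2), goal (0,1), distance |2-0|+|2-1| = 3
Sum: 2 + 2 + 3 + 1 + 2 + 0 + 1 + 3 = 14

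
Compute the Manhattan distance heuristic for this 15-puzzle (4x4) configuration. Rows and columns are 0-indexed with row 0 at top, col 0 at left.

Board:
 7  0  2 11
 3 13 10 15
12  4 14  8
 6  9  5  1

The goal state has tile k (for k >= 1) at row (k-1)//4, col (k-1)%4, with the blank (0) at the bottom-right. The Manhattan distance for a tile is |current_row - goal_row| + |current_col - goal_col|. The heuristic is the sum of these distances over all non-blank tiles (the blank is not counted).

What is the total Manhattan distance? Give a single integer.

Tile 7: (0,0)->(1,2) = 3
Tile 2: (0,2)->(0,1) = 1
Tile 11: (0,3)->(2,2) = 3
Tile 3: (1,0)->(0,2) = 3
Tile 13: (1,1)->(3,0) = 3
Tile 10: (1,2)->(2,1) = 2
Tile 15: (1,3)->(3,2) = 3
Tile 12: (2,0)->(2,3) = 3
Tile 4: (2,1)->(0,3) = 4
Tile 14: (2,2)->(3,1) = 2
Tile 8: (2,3)->(1,3) = 1
Tile 6: (3,0)->(1,1) = 3
Tile 9: (3,1)->(2,0) = 2
Tile 5: (3,2)->(1,0) = 4
Tile 1: (3,3)->(0,0) = 6
Sum: 3 + 1 + 3 + 3 + 3 + 2 + 3 + 3 + 4 + 2 + 1 + 3 + 2 + 4 + 6 = 43

Answer: 43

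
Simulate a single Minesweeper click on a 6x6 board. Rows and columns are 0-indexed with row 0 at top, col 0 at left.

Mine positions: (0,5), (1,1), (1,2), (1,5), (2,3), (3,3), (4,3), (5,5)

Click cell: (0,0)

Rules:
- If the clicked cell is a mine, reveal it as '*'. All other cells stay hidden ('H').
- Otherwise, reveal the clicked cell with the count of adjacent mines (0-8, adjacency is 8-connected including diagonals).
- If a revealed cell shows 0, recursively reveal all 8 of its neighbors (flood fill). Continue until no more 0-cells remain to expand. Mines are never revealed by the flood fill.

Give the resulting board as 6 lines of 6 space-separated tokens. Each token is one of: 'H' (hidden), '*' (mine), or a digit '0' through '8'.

1 H H H H H
H H H H H H
H H H H H H
H H H H H H
H H H H H H
H H H H H H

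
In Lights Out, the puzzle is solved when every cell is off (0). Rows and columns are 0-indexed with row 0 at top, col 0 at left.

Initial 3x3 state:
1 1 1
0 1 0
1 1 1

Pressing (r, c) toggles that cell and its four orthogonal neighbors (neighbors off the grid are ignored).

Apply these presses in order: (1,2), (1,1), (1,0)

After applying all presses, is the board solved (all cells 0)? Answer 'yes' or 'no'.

Answer: yes

Derivation:
After press 1 at (1,2):
1 1 0
0 0 1
1 1 0

After press 2 at (1,1):
1 0 0
1 1 0
1 0 0

After press 3 at (1,0):
0 0 0
0 0 0
0 0 0

Lights still on: 0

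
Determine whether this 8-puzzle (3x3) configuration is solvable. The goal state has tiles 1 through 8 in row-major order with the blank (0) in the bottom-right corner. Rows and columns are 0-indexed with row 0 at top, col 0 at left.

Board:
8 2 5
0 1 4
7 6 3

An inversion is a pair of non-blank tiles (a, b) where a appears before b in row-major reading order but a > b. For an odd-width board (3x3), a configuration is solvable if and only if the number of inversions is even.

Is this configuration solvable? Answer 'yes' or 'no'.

Inversions (pairs i<j in row-major order where tile[i] > tile[j] > 0): 15
15 is odd, so the puzzle is not solvable.

Answer: no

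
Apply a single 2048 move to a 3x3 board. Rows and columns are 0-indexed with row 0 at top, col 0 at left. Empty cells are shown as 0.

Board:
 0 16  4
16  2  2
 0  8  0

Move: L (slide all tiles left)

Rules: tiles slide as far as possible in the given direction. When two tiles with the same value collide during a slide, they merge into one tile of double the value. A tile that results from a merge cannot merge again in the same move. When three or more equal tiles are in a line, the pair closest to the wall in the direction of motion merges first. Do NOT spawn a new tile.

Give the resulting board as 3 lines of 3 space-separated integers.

Answer: 16  4  0
16  4  0
 8  0  0

Derivation:
Slide left:
row 0: [0, 16, 4] -> [16, 4, 0]
row 1: [16, 2, 2] -> [16, 4, 0]
row 2: [0, 8, 0] -> [8, 0, 0]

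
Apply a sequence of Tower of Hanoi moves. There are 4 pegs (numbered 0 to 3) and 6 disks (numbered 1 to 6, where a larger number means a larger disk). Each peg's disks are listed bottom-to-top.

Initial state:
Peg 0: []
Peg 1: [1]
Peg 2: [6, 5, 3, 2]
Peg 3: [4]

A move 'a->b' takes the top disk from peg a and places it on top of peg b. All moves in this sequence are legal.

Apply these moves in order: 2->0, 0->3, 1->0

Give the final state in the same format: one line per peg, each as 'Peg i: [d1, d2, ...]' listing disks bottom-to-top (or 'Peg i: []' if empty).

After move 1 (2->0):
Peg 0: [2]
Peg 1: [1]
Peg 2: [6, 5, 3]
Peg 3: [4]

After move 2 (0->3):
Peg 0: []
Peg 1: [1]
Peg 2: [6, 5, 3]
Peg 3: [4, 2]

After move 3 (1->0):
Peg 0: [1]
Peg 1: []
Peg 2: [6, 5, 3]
Peg 3: [4, 2]

Answer: Peg 0: [1]
Peg 1: []
Peg 2: [6, 5, 3]
Peg 3: [4, 2]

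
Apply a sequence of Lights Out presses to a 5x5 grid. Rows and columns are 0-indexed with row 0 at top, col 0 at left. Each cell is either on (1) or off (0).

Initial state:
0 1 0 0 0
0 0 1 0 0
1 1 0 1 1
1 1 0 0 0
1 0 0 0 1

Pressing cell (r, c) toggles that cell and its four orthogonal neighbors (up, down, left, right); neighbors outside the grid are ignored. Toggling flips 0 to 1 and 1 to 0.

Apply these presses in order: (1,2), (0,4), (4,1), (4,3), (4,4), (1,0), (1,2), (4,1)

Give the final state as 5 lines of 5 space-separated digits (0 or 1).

Answer: 1 1 0 1 1
1 1 1 0 1
0 1 0 1 1
1 1 0 1 1
1 0 1 0 1

Derivation:
After press 1 at (1,2):
0 1 1 0 0
0 1 0 1 0
1 1 1 1 1
1 1 0 0 0
1 0 0 0 1

After press 2 at (0,4):
0 1 1 1 1
0 1 0 1 1
1 1 1 1 1
1 1 0 0 0
1 0 0 0 1

After press 3 at (4,1):
0 1 1 1 1
0 1 0 1 1
1 1 1 1 1
1 0 0 0 0
0 1 1 0 1

After press 4 at (4,3):
0 1 1 1 1
0 1 0 1 1
1 1 1 1 1
1 0 0 1 0
0 1 0 1 0

After press 5 at (4,4):
0 1 1 1 1
0 1 0 1 1
1 1 1 1 1
1 0 0 1 1
0 1 0 0 1

After press 6 at (1,0):
1 1 1 1 1
1 0 0 1 1
0 1 1 1 1
1 0 0 1 1
0 1 0 0 1

After press 7 at (1,2):
1 1 0 1 1
1 1 1 0 1
0 1 0 1 1
1 0 0 1 1
0 1 0 0 1

After press 8 at (4,1):
1 1 0 1 1
1 1 1 0 1
0 1 0 1 1
1 1 0 1 1
1 0 1 0 1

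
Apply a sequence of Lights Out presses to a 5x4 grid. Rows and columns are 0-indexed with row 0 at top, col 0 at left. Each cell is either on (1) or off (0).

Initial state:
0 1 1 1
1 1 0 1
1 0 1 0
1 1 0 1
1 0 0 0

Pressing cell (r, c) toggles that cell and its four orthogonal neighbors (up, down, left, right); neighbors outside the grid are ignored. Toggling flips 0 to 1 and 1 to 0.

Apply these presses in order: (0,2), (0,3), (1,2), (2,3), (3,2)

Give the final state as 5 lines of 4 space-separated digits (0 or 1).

After press 1 at (0,2):
0 0 0 0
1 1 1 1
1 0 1 0
1 1 0 1
1 0 0 0

After press 2 at (0,3):
0 0 1 1
1 1 1 0
1 0 1 0
1 1 0 1
1 0 0 0

After press 3 at (1,2):
0 0 0 1
1 0 0 1
1 0 0 0
1 1 0 1
1 0 0 0

After press 4 at (2,3):
0 0 0 1
1 0 0 0
1 0 1 1
1 1 0 0
1 0 0 0

After press 5 at (3,2):
0 0 0 1
1 0 0 0
1 0 0 1
1 0 1 1
1 0 1 0

Answer: 0 0 0 1
1 0 0 0
1 0 0 1
1 0 1 1
1 0 1 0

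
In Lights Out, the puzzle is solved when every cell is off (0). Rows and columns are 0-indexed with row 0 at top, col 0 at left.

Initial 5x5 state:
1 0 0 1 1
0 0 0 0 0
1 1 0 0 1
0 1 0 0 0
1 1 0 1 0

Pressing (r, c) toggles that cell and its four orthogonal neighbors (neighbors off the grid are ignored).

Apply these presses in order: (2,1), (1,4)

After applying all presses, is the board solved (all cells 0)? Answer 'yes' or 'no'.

After press 1 at (2,1):
1 0 0 1 1
0 1 0 0 0
0 0 1 0 1
0 0 0 0 0
1 1 0 1 0

After press 2 at (1,4):
1 0 0 1 0
0 1 0 1 1
0 0 1 0 0
0 0 0 0 0
1 1 0 1 0

Lights still on: 9

Answer: no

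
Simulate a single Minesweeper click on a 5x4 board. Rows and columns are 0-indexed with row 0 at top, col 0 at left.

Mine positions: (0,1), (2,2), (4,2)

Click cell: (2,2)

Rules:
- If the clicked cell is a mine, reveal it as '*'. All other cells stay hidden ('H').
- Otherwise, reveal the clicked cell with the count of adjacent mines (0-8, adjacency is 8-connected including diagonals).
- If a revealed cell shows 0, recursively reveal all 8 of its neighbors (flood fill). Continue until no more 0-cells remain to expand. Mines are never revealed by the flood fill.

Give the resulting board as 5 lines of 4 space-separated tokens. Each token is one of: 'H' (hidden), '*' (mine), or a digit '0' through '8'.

H H H H
H H H H
H H * H
H H H H
H H H H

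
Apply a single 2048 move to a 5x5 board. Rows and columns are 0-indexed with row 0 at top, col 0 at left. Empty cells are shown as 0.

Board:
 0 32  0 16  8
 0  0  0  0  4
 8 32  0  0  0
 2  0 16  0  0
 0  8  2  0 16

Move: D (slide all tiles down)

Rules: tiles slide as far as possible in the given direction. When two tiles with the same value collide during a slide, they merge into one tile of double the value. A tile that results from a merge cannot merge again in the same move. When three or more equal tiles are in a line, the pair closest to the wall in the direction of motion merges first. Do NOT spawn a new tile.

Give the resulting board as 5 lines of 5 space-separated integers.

Answer:  0  0  0  0  0
 0  0  0  0  0
 0  0  0  0  8
 8 64 16  0  4
 2  8  2 16 16

Derivation:
Slide down:
col 0: [0, 0, 8, 2, 0] -> [0, 0, 0, 8, 2]
col 1: [32, 0, 32, 0, 8] -> [0, 0, 0, 64, 8]
col 2: [0, 0, 0, 16, 2] -> [0, 0, 0, 16, 2]
col 3: [16, 0, 0, 0, 0] -> [0, 0, 0, 0, 16]
col 4: [8, 4, 0, 0, 16] -> [0, 0, 8, 4, 16]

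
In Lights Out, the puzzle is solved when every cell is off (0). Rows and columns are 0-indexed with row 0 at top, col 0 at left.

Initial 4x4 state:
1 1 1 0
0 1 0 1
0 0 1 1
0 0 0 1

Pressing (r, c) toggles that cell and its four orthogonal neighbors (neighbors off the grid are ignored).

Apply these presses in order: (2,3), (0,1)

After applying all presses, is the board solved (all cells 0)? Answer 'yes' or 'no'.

After press 1 at (2,3):
1 1 1 0
0 1 0 0
0 0 0 0
0 0 0 0

After press 2 at (0,1):
0 0 0 0
0 0 0 0
0 0 0 0
0 0 0 0

Lights still on: 0

Answer: yes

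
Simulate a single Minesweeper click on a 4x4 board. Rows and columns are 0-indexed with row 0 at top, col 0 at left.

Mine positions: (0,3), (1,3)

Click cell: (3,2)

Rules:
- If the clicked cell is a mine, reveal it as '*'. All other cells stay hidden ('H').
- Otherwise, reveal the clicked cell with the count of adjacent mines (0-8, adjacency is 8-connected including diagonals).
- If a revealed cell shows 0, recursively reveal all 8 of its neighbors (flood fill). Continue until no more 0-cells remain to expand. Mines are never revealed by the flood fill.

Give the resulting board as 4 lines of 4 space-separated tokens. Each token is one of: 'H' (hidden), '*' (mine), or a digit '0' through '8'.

0 0 2 H
0 0 2 H
0 0 1 1
0 0 0 0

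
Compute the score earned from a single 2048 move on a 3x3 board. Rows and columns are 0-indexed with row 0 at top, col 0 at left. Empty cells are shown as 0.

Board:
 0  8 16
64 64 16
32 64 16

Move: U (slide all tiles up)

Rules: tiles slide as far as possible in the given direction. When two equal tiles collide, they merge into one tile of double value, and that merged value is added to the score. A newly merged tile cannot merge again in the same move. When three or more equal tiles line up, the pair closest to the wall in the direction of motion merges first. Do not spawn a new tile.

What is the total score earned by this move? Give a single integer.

Answer: 160

Derivation:
Slide up:
col 0: [0, 64, 32] -> [64, 32, 0]  score +0 (running 0)
col 1: [8, 64, 64] -> [8, 128, 0]  score +128 (running 128)
col 2: [16, 16, 16] -> [32, 16, 0]  score +32 (running 160)
Board after move:
 64   8  32
 32 128  16
  0   0   0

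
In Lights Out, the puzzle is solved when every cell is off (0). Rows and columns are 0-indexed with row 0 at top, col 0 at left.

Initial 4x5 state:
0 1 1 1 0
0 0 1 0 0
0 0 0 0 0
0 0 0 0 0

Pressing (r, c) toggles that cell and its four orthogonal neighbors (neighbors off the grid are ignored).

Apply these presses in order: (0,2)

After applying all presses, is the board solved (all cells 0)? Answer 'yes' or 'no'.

After press 1 at (0,2):
0 0 0 0 0
0 0 0 0 0
0 0 0 0 0
0 0 0 0 0

Lights still on: 0

Answer: yes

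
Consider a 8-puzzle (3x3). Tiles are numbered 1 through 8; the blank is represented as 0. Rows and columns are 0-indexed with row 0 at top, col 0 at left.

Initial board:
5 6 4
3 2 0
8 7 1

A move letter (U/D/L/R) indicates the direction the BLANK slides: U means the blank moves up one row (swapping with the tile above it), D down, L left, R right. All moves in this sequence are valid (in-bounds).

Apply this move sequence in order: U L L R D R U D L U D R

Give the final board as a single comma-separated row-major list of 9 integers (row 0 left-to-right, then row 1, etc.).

After move 1 (U):
5 6 0
3 2 4
8 7 1

After move 2 (L):
5 0 6
3 2 4
8 7 1

After move 3 (L):
0 5 6
3 2 4
8 7 1

After move 4 (R):
5 0 6
3 2 4
8 7 1

After move 5 (D):
5 2 6
3 0 4
8 7 1

After move 6 (R):
5 2 6
3 4 0
8 7 1

After move 7 (U):
5 2 0
3 4 6
8 7 1

After move 8 (D):
5 2 6
3 4 0
8 7 1

After move 9 (L):
5 2 6
3 0 4
8 7 1

After move 10 (U):
5 0 6
3 2 4
8 7 1

After move 11 (D):
5 2 6
3 0 4
8 7 1

After move 12 (R):
5 2 6
3 4 0
8 7 1

Answer: 5, 2, 6, 3, 4, 0, 8, 7, 1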